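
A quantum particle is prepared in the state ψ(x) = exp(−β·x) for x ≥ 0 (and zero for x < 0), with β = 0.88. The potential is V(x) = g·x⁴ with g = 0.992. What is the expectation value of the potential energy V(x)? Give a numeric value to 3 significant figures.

2.48

⟨V⟩ = ∫ V(x)·|ψ|² dx / ∫|ψ|² dx.
Every integrand reduces to terms xʲ·e^(−2βx) on [0, ∞); use ∫₀^∞ xʲ·e^(−2βx) dx = j!/(2β)^(j+1).
State is unnormalized: ∫|ψ|² dx = 0.56818, and ∫ψ*·V(x)·ψ dx = 1.4098, so ⟨V⟩ = 1.4098 / 0.56818.
⟨V⟩ = 2.4813.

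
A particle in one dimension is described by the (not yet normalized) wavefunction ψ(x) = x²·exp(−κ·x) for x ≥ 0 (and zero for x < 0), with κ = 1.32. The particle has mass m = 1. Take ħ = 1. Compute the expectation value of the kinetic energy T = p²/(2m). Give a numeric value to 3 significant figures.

0.290

T = −(ħ²/2m) d²/dx², so ⟨T⟩ = −(ħ²/2m) ∫ ψ*·ψ'' dx / ∫|ψ|² dx; with m = 1.
Differentiate x²·exp(−κ·x) with the product rule; every integrand then reduces to terms xʲ·e^(−2κx) on [0, ∞), with ∫₀^∞ xʲ·e^(−2κx) dx = j!/(2κ)^(j+1).
State is unnormalized: ∫|ψ|² dx = 0.18715, and ∫ψ*·(−ħ²/2m · ψ'') dx = 0.054349, so ⟨T⟩ = 0.054349 / 0.18715.
⟨T⟩ = 0.29040.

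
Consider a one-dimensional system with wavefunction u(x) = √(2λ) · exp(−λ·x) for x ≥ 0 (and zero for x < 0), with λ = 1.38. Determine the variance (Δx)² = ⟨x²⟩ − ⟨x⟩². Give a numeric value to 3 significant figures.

0.131

Compute ⟨x⟩ and ⟨x²⟩ separately, then (Δx)² = ⟨x²⟩ − ⟨x⟩².
Every integrand reduces to terms xʲ·e^(−2λx) on [0, ∞); use ∫₀^∞ xʲ·e^(−2λx) dx = j!/(2λ)^(j+1).
⟨x⟩ = 0.36232 and ⟨x²⟩ = 0.26255.
(Δx)² = 0.26255 − (0.36232)² = 0.13127.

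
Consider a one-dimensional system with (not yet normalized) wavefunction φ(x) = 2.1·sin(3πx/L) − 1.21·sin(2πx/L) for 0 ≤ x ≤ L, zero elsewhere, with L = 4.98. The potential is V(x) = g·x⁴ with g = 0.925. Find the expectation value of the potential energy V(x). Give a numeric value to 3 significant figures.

176.

⟨V⟩ = ∫ V(x)·|φ|² dx / ∫|φ|² dx.
On 0 ≤ x ≤ L (j ≠ l): ∫sin²(jπx/L) dx = L/2, ∫sin(jπx/L)·sin(lπx/L) dx = 0; diagonal moments ∫x·sin²(jπx/L) dx = L²/4, ∫x²·sin²(jπx/L) dx = L³·(1/6 − 1/(4j²π²)); cross terms ∫x·sin(jπx/L)·sin(lπx/L) dx = 0 for j + l even and −4jlL²/(π²(j² − l²)²) for j + l odd, ∫x²·sin(jπx/L)·sin(lπx/L) dx = (−1)^(j+l)·4jlL³/(π²(j² − l²)²); higher powers the same way via product-to-sum and parts.
State is unnormalized: ∫|φ|² dx = 14.627, and ∫φ*·V(x)·φ dx = 2574.7, so ⟨V⟩ = 2574.7 / 14.627.
⟨V⟩ = 176.03.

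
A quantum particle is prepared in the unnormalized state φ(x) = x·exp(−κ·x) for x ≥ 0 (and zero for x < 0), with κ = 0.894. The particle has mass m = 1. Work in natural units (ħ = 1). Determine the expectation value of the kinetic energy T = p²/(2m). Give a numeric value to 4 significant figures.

0.3996

T = −(ħ²/2m) d²/dx², so ⟨T⟩ = −(ħ²/2m) ∫ φ*·φ'' dx / ∫|φ|² dx; with m = 1.
Differentiate x·exp(−κ·x) with the product rule; every integrand then reduces to terms xʲ·e^(−2κx) on [0, ∞), with ∫₀^∞ xʲ·e^(−2κx) dx = j!/(2κ)^(j+1).
State is unnormalized: ∫|φ|² dx = 0.34989, and ∫φ*·(−ħ²/2m · φ'') dx = 0.13982, so ⟨T⟩ = 0.13982 / 0.34989.
⟨T⟩ = 0.39962.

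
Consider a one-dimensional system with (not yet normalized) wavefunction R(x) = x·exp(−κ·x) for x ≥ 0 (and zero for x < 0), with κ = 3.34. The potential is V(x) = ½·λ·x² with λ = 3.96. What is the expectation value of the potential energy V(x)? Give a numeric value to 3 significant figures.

⟨V⟩ = ∫ V(x)·|R|² dx / ∫|R|² dx.
Every integrand reduces to terms xʲ·e^(−2κx) on [0, ∞); use ∫₀^∞ xʲ·e^(−2κx) dx = j!/(2κ)^(j+1).
State is unnormalized: ∫|R|² dx = 0.0067097, and ∫R*·V(x)·R dx = 0.0035727, so ⟨V⟩ = 0.0035727 / 0.0067097.
⟨V⟩ = 0.53247.

0.532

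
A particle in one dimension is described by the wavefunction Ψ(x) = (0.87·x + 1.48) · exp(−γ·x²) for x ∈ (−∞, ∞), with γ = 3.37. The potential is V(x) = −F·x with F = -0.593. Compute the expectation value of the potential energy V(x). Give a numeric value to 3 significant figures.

⟨V⟩ = ∫ V(x)·|Ψ|² dx / ∫|Ψ|² dx.
Expand each integrand as polynomial × e^(−2γx²) and use ∫x^(2j)·e^(−2γx²) dx = (2j−1)!!/(4γ)^j · √(π/(2γ)), odd powers → 0; here √(π/(2γ)) = 0.68272.
State is unnormalized: ∫|Ψ|² dx = 1.5338, and ∫Ψ*·V(x)·Ψ dx = 0.077343, so ⟨V⟩ = 0.077343 / 1.5338.
⟨V⟩ = 0.050427.

0.0504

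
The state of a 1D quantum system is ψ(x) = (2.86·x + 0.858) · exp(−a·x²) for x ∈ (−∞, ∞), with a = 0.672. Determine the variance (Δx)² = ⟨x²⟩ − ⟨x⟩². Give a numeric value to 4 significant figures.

Compute ⟨x⟩ and ⟨x²⟩ separately, then (Δx)² = ⟨x²⟩ − ⟨x⟩².
Expand each integrand as polynomial × e^(−2ax²) and use ∫x^(2j)·e^(−2ax²) dx = (2j−1)!!/(4a)^j · √(π/(2a)), odd powers → 0; here √(π/(2a)) = 1.5289.
Normalization: ∫|ψ|² dx = 5.7779.
⟨x⟩ = 0.48312 and ⟨x²⟩ = 0.97113.
(Δx)² = 0.97113 − (0.48312)² = 0.73773.

0.7377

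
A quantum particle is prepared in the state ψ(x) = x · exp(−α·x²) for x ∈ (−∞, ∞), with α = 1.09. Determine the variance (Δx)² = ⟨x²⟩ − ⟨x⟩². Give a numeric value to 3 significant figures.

0.688

Compute ⟨x⟩ and ⟨x²⟩ separately, then (Δx)² = ⟨x²⟩ − ⟨x⟩².
Expand each integrand as polynomial × e^(−2αx²) and use ∫x^(2j)·e^(−2αx²) dx = (2j−1)!!/(4α)^j · √(π/(2α)), odd powers → 0; here √(π/(2α)) = 1.2005.
Normalization: ∫|ψ|² dx = 0.27533.
⟨x⟩ = 0.0000 and ⟨x²⟩ = 0.68807.
(Δx)² = 0.68807 − (0.0000)² = 0.68807.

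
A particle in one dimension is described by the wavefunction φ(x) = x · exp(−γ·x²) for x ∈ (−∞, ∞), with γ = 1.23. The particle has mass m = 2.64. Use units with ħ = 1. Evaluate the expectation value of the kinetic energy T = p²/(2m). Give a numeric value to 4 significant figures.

T = −(ħ²/2m) d²/dx², so ⟨T⟩ = −(ħ²/2m) ∫ φ*·φ'' dx / ∫|φ|² dx; with m = 2.64.
Expand each integrand as polynomial × e^(−2γx²) and use ∫x^(2j)·e^(−2γx²) dx = (2j−1)!!/(4γ)^j · √(π/(2γ)), odd powers → 0; here √(π/(2γ)) = 1.1301. Differentiate with the product rule, d/dx e^(−γx²) = −2γx·e^(−γx²).
State is unnormalized: ∫|φ|² dx = 0.22969, and ∫φ*·(−ħ²/2m · φ'') dx = 0.16052, so ⟨T⟩ = 0.16052 / 0.22969.
⟨T⟩ = 0.69886.

0.6989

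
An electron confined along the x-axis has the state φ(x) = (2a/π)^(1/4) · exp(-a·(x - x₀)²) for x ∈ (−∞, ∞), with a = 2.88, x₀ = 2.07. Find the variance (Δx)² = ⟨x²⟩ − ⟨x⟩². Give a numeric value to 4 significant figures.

Compute ⟨x⟩ and ⟨x²⟩ separately, then (Δx)² = ⟨x²⟩ − ⟨x⟩².
Gaussian moments (u = x − x₀): ∫u^(2j)·e^(−2au²) du = (2j−1)!!/(4a)^j · √(π/(2a)), odd powers integrate to 0; here √(π/(2a)) = 0.73852.
⟨x⟩ = 2.0700 and ⟨x²⟩ = 4.3717.
(Δx)² = 4.3717 − (2.0700)² = 0.086806.

0.08681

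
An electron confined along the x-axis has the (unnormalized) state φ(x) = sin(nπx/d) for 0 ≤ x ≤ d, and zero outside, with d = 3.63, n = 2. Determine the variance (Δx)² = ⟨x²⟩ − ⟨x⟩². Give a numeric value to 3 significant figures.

Compute ⟨x⟩ and ⟨x²⟩ separately, then (Δx)² = ⟨x²⟩ − ⟨x⟩².
With sin²θ = (1 − cos2θ)/2 on 0 ≤ x ≤ d: ∫sin²(nπx/d) dx = d/2, ∫x·sin²(nπx/d) dx = d²/4, ∫x²·sin²(nπx/d) dx = d³·(1/6 − 1/(4n²π²)); higher powers xᵏ the same way, integrating xᵏ·cos(2nπx/d) by parts.
Normalization: ∫|φ|² dx = 1.8150.
⟨x⟩ = 1.8150 and ⟨x²⟩ = 4.2254.
(Δx)² = 4.2254 − (1.8150)² = 0.93119.

0.931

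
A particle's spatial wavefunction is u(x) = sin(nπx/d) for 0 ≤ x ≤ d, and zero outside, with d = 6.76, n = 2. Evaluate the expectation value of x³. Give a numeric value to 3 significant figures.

⟨x³⟩ = ∫ x³·|u|² dx / ∫|u|² dx (integrals over the domain).
With sin²θ = (1 − cos2θ)/2 on 0 ≤ x ≤ d: ∫sin²(nπx/d) dx = d/2, ∫x·sin²(nπx/d) dx = d²/4, ∫x²·sin²(nπx/d) dx = d³·(1/6 − 1/(4n²π²)); higher powers xᵏ the same way, integrating xᵏ·cos(2nπx/d) by parts.
State is unnormalized: ∫|u|² dx = 3.3800, and ∫u*·x³·u dx = 241.20, so ⟨x³⟩ = 241.20 / 3.3800.
⟨x³⟩ = 71.360.

71.4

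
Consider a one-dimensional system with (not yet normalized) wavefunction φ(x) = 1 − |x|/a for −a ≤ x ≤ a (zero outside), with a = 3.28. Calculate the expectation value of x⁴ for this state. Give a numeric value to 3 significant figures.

⟨x⁴⟩ = ∫ x⁴·|φ|² dx / ∫|φ|² dx (integrals over the domain).
φ is even, so ∫ over [−a, a] = 2∫₀ᵃ with φ = 1 − x/a there: ∫₀ᵃ (1 − x/a)² dx = a/3, ∫₀ᵃ x²(1 − x/a)² dx = a³/30, ∫₀ᵃ x⁴(1 − x/a)² dx = a⁵/105.
State is unnormalized: ∫|φ|² dx = 2.1867, and ∫φ*·x⁴·φ dx = 7.2312, so ⟨x⁴⟩ = 7.2312 / 2.1867.
⟨x⁴⟩ = 3.3069.

3.31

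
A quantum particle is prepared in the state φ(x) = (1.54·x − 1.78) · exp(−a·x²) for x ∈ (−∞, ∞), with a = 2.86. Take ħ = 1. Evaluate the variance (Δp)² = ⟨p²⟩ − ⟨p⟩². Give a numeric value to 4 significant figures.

Compute ⟨p⟩ and ⟨p²⟩ separately; (Δp)² = ⟨p²⟩ − ⟨p⟩².
Expand each integrand as polynomial × e^(−2ax²) and use ∫x^(2j)·e^(−2ax²) dx = (2j−1)!!/(4a)^j · √(π/(2a)), odd powers → 0; here √(π/(2a)) = 0.74110. Differentiate with the product rule, d/dx e^(−ax²) = −2ax·e^(−ax²).
Normalization: ∫|φ|² dx = 2.5017.
⟨p⟩ = 0.0000 and ⟨p²⟩ = 3.2113.
(Δp)² = 3.2113 − (0.0000)² = 3.2113.

3.211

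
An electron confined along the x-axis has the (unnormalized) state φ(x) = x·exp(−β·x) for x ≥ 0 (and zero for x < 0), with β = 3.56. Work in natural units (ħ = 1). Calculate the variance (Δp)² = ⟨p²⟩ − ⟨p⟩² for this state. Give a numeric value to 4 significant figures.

12.67

Compute ⟨p⟩ and ⟨p²⟩ separately; (Δp)² = ⟨p²⟩ − ⟨p⟩².
Differentiate x·exp(−β·x) with the product rule; every integrand then reduces to terms xʲ·e^(−2βx) on [0, ∞), with ∫₀^∞ xʲ·e^(−2βx) dx = j!/(2β)^(j+1).
Normalization: ∫|φ|² dx = 0.0055410.
⟨p⟩ = 0.0000 and ⟨p²⟩ = 12.674.
(Δp)² = 12.674 − (0.0000)² = 12.674.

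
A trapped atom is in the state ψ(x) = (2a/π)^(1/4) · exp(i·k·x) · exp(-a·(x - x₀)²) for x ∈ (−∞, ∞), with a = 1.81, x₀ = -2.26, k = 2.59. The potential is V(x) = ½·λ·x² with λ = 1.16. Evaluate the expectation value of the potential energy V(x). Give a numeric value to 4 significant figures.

3.043

⟨V⟩ = ∫ V(x)·|ψ|² dx.
Gaussian moments (u = x − x₀): ∫u^(2j)·e^(−2au²) du = (2j−1)!!/(4a)^j · √(π/(2a)), odd powers integrate to 0; here √(π/(2a)) = 0.93158.
⟨V⟩ = 3.0425.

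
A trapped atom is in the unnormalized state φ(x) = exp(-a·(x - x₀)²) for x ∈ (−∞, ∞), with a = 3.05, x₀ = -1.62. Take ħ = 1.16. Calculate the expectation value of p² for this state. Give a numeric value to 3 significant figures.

p² φ = −ħ² d²φ/dx²; ⟨p²⟩ = −ħ² ∫ φ*·φ'' dx / ∫|φ|² dx.
Gaussian moments (u = x − x₀): ∫u^(2j)·e^(−2au²) du = (2j−1)!!/(4a)^j · √(π/(2a)), odd powers integrate to 0; here √(π/(2a)) = 0.71765. Derivatives: d/dx e^(−au²) = −2au·e^(−au²), d²/dx² e^(−au²) = (4a²u² − 2a)·e^(−au²).
State is unnormalized: ∫|φ|² dx = 0.71765, and ∫φ*·(−ħ² φ'') dx = 2.9453, so ⟨p²⟩ = 2.9453 / 0.71765.
⟨p²⟩ = 4.1041.

4.10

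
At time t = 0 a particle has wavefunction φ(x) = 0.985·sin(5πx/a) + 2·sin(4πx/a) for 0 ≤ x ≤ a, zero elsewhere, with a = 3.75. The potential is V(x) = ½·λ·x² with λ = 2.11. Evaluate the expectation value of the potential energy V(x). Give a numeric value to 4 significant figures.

⟨V⟩ = ∫ V(x)·|φ|² dx / ∫|φ|² dx.
On 0 ≤ x ≤ a (j ≠ l): ∫sin²(jπx/a) dx = a/2, ∫sin(jπx/a)·sin(lπx/a) dx = 0; diagonal moments ∫x·sin²(jπx/a) dx = a²/4, ∫x²·sin²(jπx/a) dx = a³·(1/6 − 1/(4j²π²)); cross terms ∫x·sin(jπx/a)·sin(lπx/a) dx = 0 for j + l even and −4jla²/(π²(j² − l²)²) for j + l odd, ∫x²·sin(jπx/a)·sin(lπx/a) dx = (−1)^(j+l)·4jla³/(π²(j² − l²)²); higher powers the same way via product-to-sum and parts.
State is unnormalized: ∫|φ|² dx = 9.3192, and ∫φ*·V(x)·φ dx = 23.744, so ⟨V⟩ = 23.744 / 9.3192.
⟨V⟩ = 2.5478.

2.548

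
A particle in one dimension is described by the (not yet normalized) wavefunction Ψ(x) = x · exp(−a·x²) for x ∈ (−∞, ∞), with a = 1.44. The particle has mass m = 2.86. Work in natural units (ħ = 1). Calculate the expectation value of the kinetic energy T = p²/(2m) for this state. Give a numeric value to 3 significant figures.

0.755

T = −(ħ²/2m) d²/dx², so ⟨T⟩ = −(ħ²/2m) ∫ Ψ*·Ψ'' dx / ∫|Ψ|² dx; with m = 2.86.
Expand each integrand as polynomial × e^(−2ax²) and use ∫x^(2j)·e^(−2ax²) dx = (2j−1)!!/(4a)^j · √(π/(2a)), odd powers → 0; here √(π/(2a)) = 1.0444. Differentiate with the product rule, d/dx e^(−ax²) = −2ax·e^(−ax²).
State is unnormalized: ∫|Ψ|² dx = 0.18132, and ∫Ψ*·(−ħ²/2m · Ψ'') dx = 0.13694, so ⟨T⟩ = 0.13694 / 0.18132.
⟨T⟩ = 0.75524.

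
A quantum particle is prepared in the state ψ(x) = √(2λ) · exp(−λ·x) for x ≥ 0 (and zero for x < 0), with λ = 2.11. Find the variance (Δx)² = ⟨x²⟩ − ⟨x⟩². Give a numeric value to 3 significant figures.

0.0562

Compute ⟨x⟩ and ⟨x²⟩ separately, then (Δx)² = ⟨x²⟩ − ⟨x⟩².
Every integrand reduces to terms xʲ·e^(−2λx) on [0, ∞); use ∫₀^∞ xʲ·e^(−2λx) dx = j!/(2λ)^(j+1).
⟨x⟩ = 0.23697 and ⟨x²⟩ = 0.11231.
(Δx)² = 0.11231 − (0.23697)² = 0.056153.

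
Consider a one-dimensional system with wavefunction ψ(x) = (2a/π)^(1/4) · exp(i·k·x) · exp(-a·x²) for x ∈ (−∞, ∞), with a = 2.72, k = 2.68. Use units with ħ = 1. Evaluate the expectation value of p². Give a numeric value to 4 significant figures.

p² ψ = −ħ² d²ψ/dx²; ⟨p²⟩ = −ħ² ∫ ψ*·ψ'' dx.
Gaussian moments: ∫x^(2j)·e^(−2ax²) dx = (2j−1)!!/(4a)^j · √(π/(2a)), odd powers integrate to 0; here √(π/(2a)) = 0.75993. Derivatives: ψ′ = (ik − 2ax)·ψ, ψ″ = ((ik − 2ax)² − 2a)·ψ; the odd-in-x pieces drop out.
⟨p²⟩ = 9.9024.

9.902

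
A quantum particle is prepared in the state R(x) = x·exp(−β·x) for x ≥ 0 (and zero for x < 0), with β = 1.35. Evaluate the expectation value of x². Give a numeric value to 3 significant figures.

⟨x²⟩ = ∫ x²·|R|² dx / ∫|R|² dx (integrals over the domain).
Every integrand reduces to terms xʲ·e^(−2βx) on [0, ∞); use ∫₀^∞ xʲ·e^(−2βx) dx = j!/(2β)^(j+1).
State is unnormalized: ∫|R|² dx = 0.10161, and ∫R*·x²·R dx = 0.16726, so ⟨x²⟩ = 0.16726 / 0.10161.
⟨x²⟩ = 1.6461.

1.65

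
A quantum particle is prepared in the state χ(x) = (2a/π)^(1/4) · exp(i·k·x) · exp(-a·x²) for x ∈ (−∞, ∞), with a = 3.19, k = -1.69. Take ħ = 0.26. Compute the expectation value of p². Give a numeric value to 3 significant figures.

p² χ = −ħ² d²χ/dx²; ⟨p²⟩ = −ħ² ∫ χ*·χ'' dx.
Gaussian moments: ∫x^(2j)·e^(−2ax²) dx = (2j−1)!!/(4a)^j · √(π/(2a)), odd powers integrate to 0; here √(π/(2a)) = 0.70172. Derivatives: χ′ = (ik − 2ax)·χ, χ″ = ((ik − 2ax)² − 2a)·χ; the odd-in-x pieces drop out.
⟨p²⟩ = 0.40872.

0.409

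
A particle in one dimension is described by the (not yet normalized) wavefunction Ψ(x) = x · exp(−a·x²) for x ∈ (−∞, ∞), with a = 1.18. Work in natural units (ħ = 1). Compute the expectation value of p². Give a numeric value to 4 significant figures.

3.540

p² Ψ = −ħ² d²Ψ/dx²; ⟨p²⟩ = −ħ² ∫ Ψ*·Ψ'' dx / ∫|Ψ|² dx.
Expand each integrand as polynomial × e^(−2ax²) and use ∫x^(2j)·e^(−2ax²) dx = (2j−1)!!/(4a)^j · √(π/(2a)), odd powers → 0; here √(π/(2a)) = 1.1538. Differentiate with the product rule, d/dx e^(−ax²) = −2ax·e^(−ax²).
State is unnormalized: ∫|Ψ|² dx = 0.24444, and ∫Ψ*·(−ħ² Ψ'') dx = 0.86533, so ⟨p²⟩ = 0.86533 / 0.24444.
⟨p²⟩ = 3.5400.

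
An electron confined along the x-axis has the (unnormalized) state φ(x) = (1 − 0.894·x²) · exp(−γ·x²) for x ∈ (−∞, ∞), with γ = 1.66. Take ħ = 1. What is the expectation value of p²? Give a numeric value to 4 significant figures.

p² φ = −ħ² d²φ/dx²; ⟨p²⟩ = −ħ² ∫ φ*·φ'' dx / ∫|φ|² dx.
Expand each integrand as polynomial × e^(−2γx²) and use ∫x^(2j)·e^(−2γx²) dx = (2j−1)!!/(4γ)^j · √(π/(2γ)), odd powers → 0; here √(π/(2γ)) = 0.97276. Differentiate with the product rule, d/dx e^(−γx²) = −2γx·e^(−γx²).
State is unnormalized: ∫|φ|² dx = 0.76372, and ∫φ*·(−ħ² φ'') dx = 2.2545, so ⟨p²⟩ = 2.2545 / 0.76372.
⟨p²⟩ = 2.9520.

2.952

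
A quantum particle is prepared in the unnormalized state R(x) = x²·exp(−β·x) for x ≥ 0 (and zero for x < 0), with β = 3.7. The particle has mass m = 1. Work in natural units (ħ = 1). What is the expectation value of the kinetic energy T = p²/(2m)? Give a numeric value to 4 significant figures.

T = −(ħ²/2m) d²/dx², so ⟨T⟩ = −(ħ²/2m) ∫ R*·R'' dx / ∫|R|² dx; with m = 1.
Differentiate x²·exp(−β·x) with the product rule; every integrand then reduces to terms xʲ·e^(−2βx) on [0, ∞), with ∫₀^∞ xʲ·e^(−2βx) dx = j!/(2β)^(j+1).
State is unnormalized: ∫|R|² dx = 0.0010816, and ∫R*·(−ħ²/2m · R'') dx = 0.0024678, so ⟨T⟩ = 0.0024678 / 0.0010816.
⟨T⟩ = 2.2817.

2.282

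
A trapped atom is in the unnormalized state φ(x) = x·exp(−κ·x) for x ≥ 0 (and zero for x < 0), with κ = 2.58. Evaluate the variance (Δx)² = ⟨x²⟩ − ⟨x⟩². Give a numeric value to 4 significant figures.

Compute ⟨x⟩ and ⟨x²⟩ separately, then (Δx)² = ⟨x²⟩ − ⟨x⟩².
Every integrand reduces to terms xʲ·e^(−2κx) on [0, ∞); use ∫₀^∞ xʲ·e^(−2κx) dx = j!/(2κ)^(j+1).
Normalization: ∫|φ|² dx = 0.014557.
⟨x⟩ = 0.58140 and ⟨x²⟩ = 0.45069.
(Δx)² = 0.45069 − (0.58140)² = 0.11267.

0.1127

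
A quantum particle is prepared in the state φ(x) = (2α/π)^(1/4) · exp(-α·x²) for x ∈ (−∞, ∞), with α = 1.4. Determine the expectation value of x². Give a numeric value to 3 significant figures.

0.179

⟨x²⟩ = ∫ x²·|φ|² dx (integrals over the domain).
Gaussian moments: ∫x^(2j)·e^(−2αx²) dx = (2j−1)!!/(4α)^j · √(π/(2α)), odd powers integrate to 0; here √(π/(2α)) = 1.0592.
⟨x²⟩ = 0.17857.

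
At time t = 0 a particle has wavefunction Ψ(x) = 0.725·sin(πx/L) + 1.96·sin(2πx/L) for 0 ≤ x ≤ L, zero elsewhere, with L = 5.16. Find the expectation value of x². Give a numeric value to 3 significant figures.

⟨x²⟩ = ∫ x²·|Ψ|² dx / ∫|Ψ|² dx (integrals over the domain).
On 0 ≤ x ≤ L (j ≠ l): ∫sin²(jπx/L) dx = L/2, ∫sin(jπx/L)·sin(lπx/L) dx = 0; diagonal moments ∫x·sin²(jπx/L) dx = L²/4, ∫x²·sin²(jπx/L) dx = L³·(1/6 − 1/(4j²π²)); cross terms ∫x·sin(jπx/L)·sin(lπx/L) dx = 0 for j + l even and −4jlL²/(π²(j² − l²)²) for j + l odd, ∫x²·sin(jπx/L)·sin(lπx/L) dx = (−1)^(j+l)·4jlL³/(π²(j² − l²)²); higher powers the same way via product-to-sum and parts.
State is unnormalized: ∫|Ψ|² dx = 11.267, and ∫Ψ*·x²·Ψ dx = 59.663, so ⟨x²⟩ = 59.663 / 11.267.
⟨x²⟩ = 5.2952.

5.30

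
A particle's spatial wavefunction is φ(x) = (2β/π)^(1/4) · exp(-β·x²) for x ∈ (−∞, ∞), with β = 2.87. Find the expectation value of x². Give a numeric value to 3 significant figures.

0.0871

⟨x²⟩ = ∫ x²·|φ|² dx (integrals over the domain).
Gaussian moments: ∫x^(2j)·e^(−2βx²) dx = (2j−1)!!/(4β)^j · √(π/(2β)), odd powers integrate to 0; here √(π/(2β)) = 0.73981.
⟨x²⟩ = 0.087108.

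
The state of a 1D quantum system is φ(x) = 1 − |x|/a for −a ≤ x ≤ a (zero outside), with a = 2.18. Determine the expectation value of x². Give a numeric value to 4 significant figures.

⟨x²⟩ = ∫ x²·|φ|² dx / ∫|φ|² dx (integrals over the domain).
φ is even, so ∫ over [−a, a] = 2∫₀ᵃ with φ = 1 − x/a there: ∫₀ᵃ (1 − x/a)² dx = a/3, ∫₀ᵃ x²(1 − x/a)² dx = a³/30, ∫₀ᵃ x⁴(1 − x/a)² dx = a⁵/105.
State is unnormalized: ∫|φ|² dx = 1.4533, and ∫φ*·x²·φ dx = 0.69068, so ⟨x²⟩ = 0.69068 / 1.4533.
⟨x²⟩ = 0.47524.

0.4752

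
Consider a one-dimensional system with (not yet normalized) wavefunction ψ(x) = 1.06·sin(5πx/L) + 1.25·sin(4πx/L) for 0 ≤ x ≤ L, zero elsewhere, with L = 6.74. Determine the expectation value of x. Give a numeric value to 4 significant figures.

2.039

⟨x⟩ = ∫ x·|ψ|² dx / ∫|ψ|² dx (integrals over the domain).
On 0 ≤ x ≤ L (j ≠ l): ∫sin²(jπx/L) dx = L/2, ∫sin(jπx/L)·sin(lπx/L) dx = 0; diagonal moments ∫x·sin²(jπx/L) dx = L²/4, ∫x²·sin²(jπx/L) dx = L³·(1/6 − 1/(4j²π²)); cross terms ∫x·sin(jπx/L)·sin(lπx/L) dx = 0 for j + l even and −4jlL²/(π²(j² − l²)²) for j + l odd, ∫x²·sin(jπx/L)·sin(lπx/L) dx = (−1)^(j+l)·4jlL³/(π²(j² − l²)²); higher powers the same way via product-to-sum and parts.
State is unnormalized: ∫|ψ|² dx = 9.0522, and ∫ψ*·x·ψ dx = 18.459, so ⟨x⟩ = 18.459 / 9.0522.
⟨x⟩ = 2.0392.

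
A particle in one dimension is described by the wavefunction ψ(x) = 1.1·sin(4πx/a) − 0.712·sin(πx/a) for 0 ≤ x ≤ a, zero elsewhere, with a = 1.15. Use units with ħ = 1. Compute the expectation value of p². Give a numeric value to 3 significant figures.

86.4

p² ψ = −ħ² d²ψ/dx²; ⟨p²⟩ = −ħ² ∫ ψ*·ψ'' dx / ∫|ψ|² dx.
d²/dx² sin(jπx/a) = −(jπ/a)²·sin(jπx/a); on 0 ≤ x ≤ a, ∫sin²(jπx/a) dx = a/2 and ∫sin(jπx/a)·sin(lπx/a) dx = 0 for j ≠ l, so only diagonal terms survive in ∫|ψ|² and ∫ψ·ψ″; ∫ψ·ψ′ dx = [ψ²/2] between the walls = 0.
State is unnormalized: ∫|ψ|² dx = 0.98724, and ∫ψ*·(−ħ² ψ'') dx = 85.252, so ⟨p²⟩ = 85.252 / 0.98724.
⟨p²⟩ = 86.353.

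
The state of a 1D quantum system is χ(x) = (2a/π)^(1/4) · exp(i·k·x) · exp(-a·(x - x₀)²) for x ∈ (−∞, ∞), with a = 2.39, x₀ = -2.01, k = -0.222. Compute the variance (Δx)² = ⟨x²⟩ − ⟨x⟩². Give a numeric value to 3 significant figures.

0.105

Compute ⟨x⟩ and ⟨x²⟩ separately, then (Δx)² = ⟨x²⟩ − ⟨x⟩².
Gaussian moments (u = x − x₀): ∫u^(2j)·e^(−2au²) du = (2j−1)!!/(4a)^j · √(π/(2a)), odd powers integrate to 0; here √(π/(2a)) = 0.81070.
⟨x⟩ = -2.0100 and ⟨x²⟩ = 4.1447.
(Δx)² = 4.1447 − (-2.0100)² = 0.10460.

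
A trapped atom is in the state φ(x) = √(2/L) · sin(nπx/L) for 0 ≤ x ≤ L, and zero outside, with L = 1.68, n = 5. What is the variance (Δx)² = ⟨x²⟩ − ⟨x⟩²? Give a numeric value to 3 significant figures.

Compute ⟨x⟩ and ⟨x²⟩ separately, then (Δx)² = ⟨x²⟩ − ⟨x⟩².
With sin²θ = (1 − cos2θ)/2 on 0 ≤ x ≤ L: ∫sin²(nπx/L) dx = L/2, ∫x·sin²(nπx/L) dx = L²/4, ∫x²·sin²(nπx/L) dx = L³·(1/6 − 1/(4n²π²)); higher powers xᵏ the same way, integrating xᵏ·cos(2nπx/L) by parts.
⟨x⟩ = 0.84000 and ⟨x²⟩ = 0.93508.
(Δx)² = 0.93508 − (0.84000)² = 0.22948.

0.229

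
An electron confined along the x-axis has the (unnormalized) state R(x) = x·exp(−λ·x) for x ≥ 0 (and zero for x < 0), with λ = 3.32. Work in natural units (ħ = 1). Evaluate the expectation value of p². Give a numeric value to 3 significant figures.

11.0

p² R = −ħ² d²R/dx²; ⟨p²⟩ = −ħ² ∫ R*·R'' dx / ∫|R|² dx.
Differentiate x·exp(−λ·x) with the product rule; every integrand then reduces to terms xʲ·e^(−2λx) on [0, ∞), with ∫₀^∞ xʲ·e^(−2λx) dx = j!/(2λ)^(j+1).
State is unnormalized: ∫|R|² dx = 0.0068317, and ∫R*·(−ħ² R'') dx = 0.075301, so ⟨p²⟩ = 0.075301 / 0.0068317.
⟨p²⟩ = 11.022.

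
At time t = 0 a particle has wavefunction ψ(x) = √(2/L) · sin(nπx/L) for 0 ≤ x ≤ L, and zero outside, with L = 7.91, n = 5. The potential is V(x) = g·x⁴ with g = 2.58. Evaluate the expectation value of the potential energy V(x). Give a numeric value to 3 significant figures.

1.98e+03

⟨V⟩ = ∫ V(x)·|ψ|² dx.
With sin²θ = (1 − cos2θ)/2 on 0 ≤ x ≤ L: ∫sin²(nπx/L) dx = L/2, ∫x·sin²(nπx/L) dx = L²/4, ∫x²·sin²(nπx/L) dx = L³·(1/6 − 1/(4n²π²)); higher powers xᵏ the same way, integrating xᵏ·cos(2nπx/L) by parts.
⟨V⟩ = 1979.3.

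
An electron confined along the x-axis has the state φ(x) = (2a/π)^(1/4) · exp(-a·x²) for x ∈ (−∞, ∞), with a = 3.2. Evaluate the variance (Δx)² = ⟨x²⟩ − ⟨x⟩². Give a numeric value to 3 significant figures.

0.0781

Compute ⟨x⟩ and ⟨x²⟩ separately, then (Δx)² = ⟨x²⟩ − ⟨x⟩².
Gaussian moments: ∫x^(2j)·e^(−2ax²) dx = (2j−1)!!/(4a)^j · √(π/(2a)), odd powers integrate to 0; here √(π/(2a)) = 0.70062.
⟨x⟩ = 0.0000 and ⟨x²⟩ = 0.078125.
(Δx)² = 0.078125 − (0.0000)² = 0.078125.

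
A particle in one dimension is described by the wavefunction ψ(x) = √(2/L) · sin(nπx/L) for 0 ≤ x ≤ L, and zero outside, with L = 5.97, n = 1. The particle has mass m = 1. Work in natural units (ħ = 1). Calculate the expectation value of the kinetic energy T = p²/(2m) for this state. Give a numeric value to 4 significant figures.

T = −(ħ²/2m) d²/dx², so ⟨T⟩ = −(ħ²/2m) ∫ ψ*·ψ'' dx; with m = 1.
d/dx sin(nπx/L) = (nπ/L)·cos(nπx/L) and d²/dx² sin(nπx/L) = −(nπ/L)²·sin(nπx/L); on 0 ≤ x ≤ L, ∫sin²(nπx/L) dx = L/2 and ∫sin(nπx/L)·cos(nπx/L) dx = 0.
⟨T⟩ = 0.13846.

0.1385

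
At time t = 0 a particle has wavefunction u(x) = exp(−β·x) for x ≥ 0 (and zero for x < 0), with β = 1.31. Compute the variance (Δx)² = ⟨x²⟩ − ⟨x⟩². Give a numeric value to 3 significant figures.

0.146

Compute ⟨x⟩ and ⟨x²⟩ separately, then (Δx)² = ⟨x²⟩ − ⟨x⟩².
Every integrand reduces to terms xʲ·e^(−2βx) on [0, ∞); use ∫₀^∞ xʲ·e^(−2βx) dx = j!/(2β)^(j+1).
Normalization: ∫|u|² dx = 0.38168.
⟨x⟩ = 0.38168 and ⟨x²⟩ = 0.29136.
(Δx)² = 0.29136 − (0.38168)² = 0.14568.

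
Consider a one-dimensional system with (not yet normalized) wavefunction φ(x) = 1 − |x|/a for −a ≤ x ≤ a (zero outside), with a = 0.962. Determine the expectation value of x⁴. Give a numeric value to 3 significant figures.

⟨x⁴⟩ = ∫ x⁴·|φ|² dx / ∫|φ|² dx (integrals over the domain).
φ is even, so ∫ over [−a, a] = 2∫₀ᵃ with φ = 1 − x/a there: ∫₀ᵃ (1 − x/a)² dx = a/3, ∫₀ᵃ x²(1 − x/a)² dx = a³/30, ∫₀ᵃ x⁴(1 − x/a)² dx = a⁵/105.
State is unnormalized: ∫|φ|² dx = 0.64133, and ∫φ*·x⁴·φ dx = 0.015693, so ⟨x⁴⟩ = 0.015693 / 0.64133.
⟨x⁴⟩ = 0.024470.

0.0245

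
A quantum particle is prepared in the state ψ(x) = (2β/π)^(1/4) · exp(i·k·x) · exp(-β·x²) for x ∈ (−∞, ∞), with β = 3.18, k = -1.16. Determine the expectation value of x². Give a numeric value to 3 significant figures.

⟨x²⟩ = ∫ x²·|ψ|² dx (integrals over the domain).
Gaussian moments: ∫x^(2j)·e^(−2βx²) dx = (2j−1)!!/(4β)^j · √(π/(2β)), odd powers integrate to 0; here √(π/(2β)) = 0.70282.
⟨x²⟩ = 0.078616.

0.0786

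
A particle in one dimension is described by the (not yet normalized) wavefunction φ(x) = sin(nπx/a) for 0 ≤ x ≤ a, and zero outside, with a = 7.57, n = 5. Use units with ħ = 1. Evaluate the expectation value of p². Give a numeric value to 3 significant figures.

4.31

p² φ = −ħ² d²φ/dx²; ⟨p²⟩ = −ħ² ∫ φ*·φ'' dx / ∫|φ|² dx.
d/dx sin(nπx/a) = (nπ/a)·cos(nπx/a) and d²/dx² sin(nπx/a) = −(nπ/a)²·sin(nπx/a); on 0 ≤ x ≤ a, ∫sin²(nπx/a) dx = a/2 and ∫sin(nπx/a)·cos(nπx/a) dx = 0.
State is unnormalized: ∫|φ|² dx = 3.7850, and ∫φ*·(−ħ² φ'') dx = 16.297, so ⟨p²⟩ = 16.297 / 3.7850.
⟨p²⟩ = 4.3057.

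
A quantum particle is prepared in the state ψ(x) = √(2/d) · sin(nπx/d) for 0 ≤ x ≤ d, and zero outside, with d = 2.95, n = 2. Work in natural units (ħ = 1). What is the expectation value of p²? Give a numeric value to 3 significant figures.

4.54

p² ψ = −ħ² d²ψ/dx²; ⟨p²⟩ = −ħ² ∫ ψ*·ψ'' dx.
d/dx sin(nπx/d) = (nπ/d)·cos(nπx/d) and d²/dx² sin(nπx/d) = −(nπ/d)²·sin(nπx/d); on 0 ≤ x ≤ d, ∫sin²(nπx/d) dx = d/2 and ∫sin(nπx/d)·cos(nπx/d) dx = 0.
⟨p²⟩ = 4.5364.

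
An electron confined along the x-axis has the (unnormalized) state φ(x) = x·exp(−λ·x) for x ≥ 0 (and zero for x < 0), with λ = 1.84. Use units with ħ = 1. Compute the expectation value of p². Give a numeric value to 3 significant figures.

3.39

p² φ = −ħ² d²φ/dx²; ⟨p²⟩ = −ħ² ∫ φ*·φ'' dx / ∫|φ|² dx.
Differentiate x·exp(−λ·x) with the product rule; every integrand then reduces to terms xʲ·e^(−2λx) on [0, ∞), with ∫₀^∞ xʲ·e^(−2λx) dx = j!/(2λ)^(j+1).
State is unnormalized: ∫|φ|² dx = 0.040132, and ∫φ*·(−ħ² φ'') dx = 0.13587, so ⟨p²⟩ = 0.13587 / 0.040132.
⟨p²⟩ = 3.3856.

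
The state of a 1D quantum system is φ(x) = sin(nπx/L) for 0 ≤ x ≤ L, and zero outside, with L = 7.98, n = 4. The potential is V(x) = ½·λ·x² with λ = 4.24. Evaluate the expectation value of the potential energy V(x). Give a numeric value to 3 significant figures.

44.6

⟨V⟩ = ∫ V(x)·|φ|² dx / ∫|φ|² dx.
With sin²θ = (1 − cos2θ)/2 on 0 ≤ x ≤ L: ∫sin²(nπx/L) dx = L/2, ∫x·sin²(nπx/L) dx = L²/4, ∫x²·sin²(nπx/L) dx = L³·(1/6 − 1/(4n²π²)); higher powers xᵏ the same way, integrating xᵏ·cos(2nπx/L) by parts.
State is unnormalized: ∫|φ|² dx = 3.9900, and ∫φ*·V(x)·φ dx = 177.85, so ⟨V⟩ = 177.85 / 3.9900.
⟨V⟩ = 44.573.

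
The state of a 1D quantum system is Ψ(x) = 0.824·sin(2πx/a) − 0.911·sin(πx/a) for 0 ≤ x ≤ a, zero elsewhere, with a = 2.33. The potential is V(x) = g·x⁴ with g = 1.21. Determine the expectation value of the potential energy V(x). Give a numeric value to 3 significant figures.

⟨V⟩ = ∫ V(x)·|Ψ|² dx / ∫|Ψ|² dx.
On 0 ≤ x ≤ a (j ≠ l): ∫sin²(jπx/a) dx = a/2, ∫sin(jπx/a)·sin(lπx/a) dx = 0; diagonal moments ∫x·sin²(jπx/a) dx = a²/4, ∫x²·sin²(jπx/a) dx = a³·(1/6 − 1/(4j²π²)); cross terms ∫x·sin(jπx/a)·sin(lπx/a) dx = 0 for j + l even and −4jla²/(π²(j² − l²)²) for j + l odd, ∫x²·sin(jπx/a)·sin(lπx/a) dx = (−1)^(j+l)·4jla³/(π²(j² − l²)²); higher powers the same way via product-to-sum and parts.
State is unnormalized: ∫|Ψ|² dx = 1.7579, and ∫Ψ*·V(x)·Ψ dx = 16.180, so ⟨V⟩ = 16.180 / 1.7579.
⟨V⟩ = 9.2045.

9.20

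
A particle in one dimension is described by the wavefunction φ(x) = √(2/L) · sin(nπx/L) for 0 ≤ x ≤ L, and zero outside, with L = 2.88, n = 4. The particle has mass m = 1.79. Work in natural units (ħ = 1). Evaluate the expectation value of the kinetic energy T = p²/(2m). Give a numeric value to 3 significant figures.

T = −(ħ²/2m) d²/dx², so ⟨T⟩ = −(ħ²/2m) ∫ φ*·φ'' dx; with m = 1.79.
d/dx sin(nπx/L) = (nπ/L)·cos(nπx/L) and d²/dx² sin(nπx/L) = −(nπ/L)²·sin(nπx/L); on 0 ≤ x ≤ L, ∫sin²(nπx/L) dx = L/2 and ∫sin(nπx/L)·cos(nπx/L) dx = 0.
⟨T⟩ = 5.3180.

5.32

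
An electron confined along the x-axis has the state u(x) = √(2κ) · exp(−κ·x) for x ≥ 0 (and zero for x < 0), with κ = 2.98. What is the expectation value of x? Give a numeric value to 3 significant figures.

⟨x⟩ = ∫ x·|u|² dx (integrals over the domain).
Every integrand reduces to terms xʲ·e^(−2κx) on [0, ∞); use ∫₀^∞ xʲ·e^(−2κx) dx = j!/(2κ)^(j+1).
⟨x⟩ = 0.16779.

0.168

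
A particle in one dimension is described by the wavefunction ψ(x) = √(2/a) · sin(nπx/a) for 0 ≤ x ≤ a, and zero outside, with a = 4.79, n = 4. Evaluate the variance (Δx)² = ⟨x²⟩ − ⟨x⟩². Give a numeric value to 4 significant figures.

1.839

Compute ⟨x⟩ and ⟨x²⟩ separately, then (Δx)² = ⟨x²⟩ − ⟨x⟩².
With sin²θ = (1 − cos2θ)/2 on 0 ≤ x ≤ a: ∫sin²(nπx/a) dx = a/2, ∫x·sin²(nπx/a) dx = a²/4, ∫x²·sin²(nπx/a) dx = a³·(1/6 − 1/(4n²π²)); higher powers xᵏ the same way, integrating xᵏ·cos(2nπx/a) by parts.
⟨x⟩ = 2.3950 and ⟨x²⟩ = 7.5754.
(Δx)² = 7.5754 − (2.3950)² = 1.8394.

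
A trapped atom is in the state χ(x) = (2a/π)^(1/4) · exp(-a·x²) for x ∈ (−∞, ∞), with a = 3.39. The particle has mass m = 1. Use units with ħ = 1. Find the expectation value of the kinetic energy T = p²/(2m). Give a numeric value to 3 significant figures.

T = −(ħ²/2m) d²/dx², so ⟨T⟩ = −(ħ²/2m) ∫ χ*·χ'' dx; with m = 1.
Gaussian moments: ∫x^(2j)·e^(−2ax²) dx = (2j−1)!!/(4a)^j · √(π/(2a)), odd powers integrate to 0; here √(π/(2a)) = 0.68071. Derivatives: d/dx e^(−ax²) = −2ax·e^(−ax²), d²/dx² e^(−ax²) = (4a²x² − 2a)·e^(−ax²).
⟨T⟩ = 1.6950.

1.70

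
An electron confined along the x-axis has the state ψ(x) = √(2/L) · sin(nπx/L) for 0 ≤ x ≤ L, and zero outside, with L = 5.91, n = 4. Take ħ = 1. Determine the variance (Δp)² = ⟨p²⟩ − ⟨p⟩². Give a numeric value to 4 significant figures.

4.521

Compute ⟨p⟩ and ⟨p²⟩ separately; (Δp)² = ⟨p²⟩ − ⟨p⟩².
d/dx sin(nπx/L) = (nπ/L)·cos(nπx/L) and d²/dx² sin(nπx/L) = −(nπ/L)²·sin(nπx/L); on 0 ≤ x ≤ L, ∫sin²(nπx/L) dx = L/2 and ∫sin(nπx/L)·cos(nπx/L) dx = 0.
⟨p⟩ = 0.0000 and ⟨p²⟩ = 4.5211.
(Δp)² = 4.5211 − (0.0000)² = 4.5211.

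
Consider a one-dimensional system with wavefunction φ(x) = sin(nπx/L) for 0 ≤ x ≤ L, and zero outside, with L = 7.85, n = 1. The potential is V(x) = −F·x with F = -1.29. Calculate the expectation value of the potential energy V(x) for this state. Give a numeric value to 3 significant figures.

5.06

⟨V⟩ = ∫ V(x)·|φ|² dx / ∫|φ|² dx.
With sin²θ = (1 − cos2θ)/2 on 0 ≤ x ≤ L: ∫sin²(nπx/L) dx = L/2, ∫x·sin²(nπx/L) dx = L²/4, ∫x²·sin²(nπx/L) dx = L³·(1/6 − 1/(4n²π²)); higher powers xᵏ the same way, integrating xᵏ·cos(2nπx/L) by parts.
State is unnormalized: ∫|φ|² dx = 3.9250, and ∫φ*·V(x)·φ dx = 19.873, so ⟨V⟩ = 19.873 / 3.9250.
⟨V⟩ = 5.0633.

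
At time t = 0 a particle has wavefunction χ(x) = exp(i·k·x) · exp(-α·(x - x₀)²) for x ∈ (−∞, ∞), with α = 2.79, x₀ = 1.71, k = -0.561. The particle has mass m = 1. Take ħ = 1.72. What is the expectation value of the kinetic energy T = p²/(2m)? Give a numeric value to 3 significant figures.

T = −(ħ²/2m) d²/dx², so ⟨T⟩ = −(ħ²/2m) ∫ χ*·χ'' dx / ∫|χ|² dx; with m = 1.
Gaussian moments (u = x − x₀): ∫u^(2j)·e^(−2αu²) du = (2j−1)!!/(4α)^j · √(π/(2α)), odd powers integrate to 0; here √(π/(2α)) = 0.75034. Derivatives: χ′ = (ik − 2αu)·χ, χ″ = ((ik − 2αu)² − 2α)·χ; the odd-in-u pieces drop out.
State is unnormalized: ∫|χ|² dx = 0.75034, and ∫χ*·(−ħ²/2m · χ'') dx = 3.4459, so ⟨T⟩ = 3.4459 / 0.75034.
⟨T⟩ = 4.5925.

4.59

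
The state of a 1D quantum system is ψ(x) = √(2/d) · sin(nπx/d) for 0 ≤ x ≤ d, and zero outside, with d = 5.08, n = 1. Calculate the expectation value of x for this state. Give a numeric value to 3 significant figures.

⟨x⟩ = ∫ x·|ψ|² dx (integrals over the domain).
With sin²θ = (1 − cos2θ)/2 on 0 ≤ x ≤ d: ∫sin²(nπx/d) dx = d/2, ∫x·sin²(nπx/d) dx = d²/4, ∫x²·sin²(nπx/d) dx = d³·(1/6 − 1/(4n²π²)); higher powers xᵏ the same way, integrating xᵏ·cos(2nπx/d) by parts.
⟨x⟩ = 2.5400.

2.54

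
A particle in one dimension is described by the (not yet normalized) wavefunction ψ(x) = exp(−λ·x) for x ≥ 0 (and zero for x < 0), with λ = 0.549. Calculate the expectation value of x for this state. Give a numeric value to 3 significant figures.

0.911

⟨x⟩ = ∫ x·|ψ|² dx / ∫|ψ|² dx (integrals over the domain).
Every integrand reduces to terms xʲ·e^(−2λx) on [0, ∞); use ∫₀^∞ xʲ·e^(−2λx) dx = j!/(2λ)^(j+1).
State is unnormalized: ∫|ψ|² dx = 0.91075, and ∫ψ*·x·ψ dx = 0.82946, so ⟨x⟩ = 0.82946 / 0.91075.
⟨x⟩ = 0.91075.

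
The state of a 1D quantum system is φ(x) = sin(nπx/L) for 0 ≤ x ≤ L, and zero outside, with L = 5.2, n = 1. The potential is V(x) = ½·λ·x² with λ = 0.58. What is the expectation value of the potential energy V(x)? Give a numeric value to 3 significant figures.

⟨V⟩ = ∫ V(x)·|φ|² dx / ∫|φ|² dx.
With sin²θ = (1 − cos2θ)/2 on 0 ≤ x ≤ L: ∫sin²(nπx/L) dx = L/2, ∫x·sin²(nπx/L) dx = L²/4, ∫x²·sin²(nπx/L) dx = L³·(1/6 − 1/(4n²π²)); higher powers xᵏ the same way, integrating xᵏ·cos(2nπx/L) by parts.
State is unnormalized: ∫|φ|² dx = 2.6000, and ∫φ*·V(x)·φ dx = 5.7632, so ⟨V⟩ = 5.7632 / 2.6000.
⟨V⟩ = 2.2166.

2.22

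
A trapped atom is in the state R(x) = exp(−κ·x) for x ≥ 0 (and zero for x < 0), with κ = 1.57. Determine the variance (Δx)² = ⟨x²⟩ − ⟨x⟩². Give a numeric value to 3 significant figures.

0.101

Compute ⟨x⟩ and ⟨x²⟩ separately, then (Δx)² = ⟨x²⟩ − ⟨x⟩².
Every integrand reduces to terms xʲ·e^(−2κx) on [0, ∞); use ∫₀^∞ xʲ·e^(−2κx) dx = j!/(2κ)^(j+1).
Normalization: ∫|R|² dx = 0.31847.
⟨x⟩ = 0.31847 and ⟨x²⟩ = 0.20285.
(Δx)² = 0.20285 − (0.31847)² = 0.10142.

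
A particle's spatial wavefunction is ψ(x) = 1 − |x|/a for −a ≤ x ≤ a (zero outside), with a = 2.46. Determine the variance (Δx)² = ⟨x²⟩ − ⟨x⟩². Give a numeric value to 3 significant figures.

0.605

Compute ⟨x⟩ and ⟨x²⟩ separately, then (Δx)² = ⟨x²⟩ − ⟨x⟩².
ψ is even, so ∫ over [−a, a] = 2∫₀ᵃ with ψ = 1 − x/a there: ∫₀ᵃ (1 − x/a)² dx = a/3, ∫₀ᵃ x²(1 − x/a)² dx = a³/30, ∫₀ᵃ x⁴(1 − x/a)² dx = a⁵/105.
Normalization: ∫|ψ|² dx = 1.6400.
⟨x⟩ = 0.0000 and ⟨x²⟩ = 0.60516.
(Δx)² = 0.60516 − (0.0000)² = 0.60516.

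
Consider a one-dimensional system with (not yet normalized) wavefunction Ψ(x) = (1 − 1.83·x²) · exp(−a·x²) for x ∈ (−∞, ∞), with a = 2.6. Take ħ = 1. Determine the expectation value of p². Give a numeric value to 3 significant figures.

p² Ψ = −ħ² d²Ψ/dx²; ⟨p²⟩ = −ħ² ∫ Ψ*·Ψ'' dx / ∫|Ψ|² dx.
Expand each integrand as polynomial × e^(−2ax²) and use ∫x^(2j)·e^(−2ax²) dx = (2j−1)!!/(4a)^j · √(π/(2a)), odd powers → 0; here √(π/(2a)) = 0.77727. Differentiate with the product rule, d/dx e^(−ax²) = −2ax·e^(−ax²).
State is unnormalized: ∫|Ψ|² dx = 0.57593, and ∫Ψ*·(−ħ² Ψ'') dx = 3.1701, so ⟨p²⟩ = 3.1701 / 0.57593.
⟨p²⟩ = 5.5043.

5.50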